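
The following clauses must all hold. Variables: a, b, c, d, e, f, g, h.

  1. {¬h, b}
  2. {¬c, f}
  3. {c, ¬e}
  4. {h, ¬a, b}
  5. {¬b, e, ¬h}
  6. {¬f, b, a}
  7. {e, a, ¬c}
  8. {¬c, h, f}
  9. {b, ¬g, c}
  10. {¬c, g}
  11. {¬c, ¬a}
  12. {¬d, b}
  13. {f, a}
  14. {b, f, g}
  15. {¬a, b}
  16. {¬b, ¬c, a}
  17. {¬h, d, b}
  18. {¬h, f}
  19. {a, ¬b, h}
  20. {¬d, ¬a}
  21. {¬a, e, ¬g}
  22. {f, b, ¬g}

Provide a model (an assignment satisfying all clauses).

Branch on a: take a = True.
  then c is forced to False.
  then e is forced to False.
  then b is forced to True.
  then h is forced to False.
  then d is forced to False.
  then g is forced to False.
f is now unconstrained; take f = True.

a=True  b=True  c=False  d=False  e=False  f=True  g=False  h=False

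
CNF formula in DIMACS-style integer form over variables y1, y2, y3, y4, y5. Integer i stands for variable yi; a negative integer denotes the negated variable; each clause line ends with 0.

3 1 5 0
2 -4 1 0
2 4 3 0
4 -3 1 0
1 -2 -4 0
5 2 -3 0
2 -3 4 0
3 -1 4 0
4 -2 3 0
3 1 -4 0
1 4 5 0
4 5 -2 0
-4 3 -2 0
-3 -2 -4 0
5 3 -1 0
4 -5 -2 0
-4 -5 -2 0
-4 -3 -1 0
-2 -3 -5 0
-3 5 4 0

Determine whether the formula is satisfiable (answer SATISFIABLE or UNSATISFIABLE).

SATISFIABLE

Try y1 = True.
Try y2 = False.
For the remaining variables, y3 = False, y4 = True, y5 = True works.
So y1 = 1, y2 = 0, y3 = 0, y4 = 1, y5 = 1 is a satisfying assignment.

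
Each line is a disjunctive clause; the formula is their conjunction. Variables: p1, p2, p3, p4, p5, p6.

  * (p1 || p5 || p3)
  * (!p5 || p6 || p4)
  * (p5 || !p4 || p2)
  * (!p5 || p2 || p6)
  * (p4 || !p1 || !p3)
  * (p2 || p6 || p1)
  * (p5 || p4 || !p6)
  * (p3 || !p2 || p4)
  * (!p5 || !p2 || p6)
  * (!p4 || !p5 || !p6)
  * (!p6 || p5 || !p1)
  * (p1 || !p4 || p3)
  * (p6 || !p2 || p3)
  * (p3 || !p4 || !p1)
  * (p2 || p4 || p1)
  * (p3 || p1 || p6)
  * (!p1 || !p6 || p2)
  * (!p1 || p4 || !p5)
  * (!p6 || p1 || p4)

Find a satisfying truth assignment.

Try p1 = False.
The remaining clauses are satisfied by p2 = True, p3 = True, p4 = True, p5 = False, p6 = False.

p1 = False  p2 = True  p3 = True  p4 = True  p5 = False  p6 = False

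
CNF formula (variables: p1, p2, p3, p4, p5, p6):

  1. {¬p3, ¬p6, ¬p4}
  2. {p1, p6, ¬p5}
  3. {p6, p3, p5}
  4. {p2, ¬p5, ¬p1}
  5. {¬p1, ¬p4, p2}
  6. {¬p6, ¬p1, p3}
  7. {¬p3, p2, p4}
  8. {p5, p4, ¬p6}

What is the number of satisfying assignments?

17

Case analysis on p6 and p1:
  p6=1, p1=1: remaining (p2,p3,p4,p5) ∈ {(1,1,0,1)} — 1.
  p6=1, p1=0: 7 of the 16 assignments to (p2,p3,p4,p5) work.
  p6=0, p1=1: p4 free; 3 ways for (p2,p3,p5) × 2^1 = 6.
  p6=0, p1=0: remaining (p2,p3,p4,p5) ∈ {(0,1,1,0); (1,1,0,0); (1,1,1,0)} — 3.
Total: 1 + 7 + 6 + 3 = 17.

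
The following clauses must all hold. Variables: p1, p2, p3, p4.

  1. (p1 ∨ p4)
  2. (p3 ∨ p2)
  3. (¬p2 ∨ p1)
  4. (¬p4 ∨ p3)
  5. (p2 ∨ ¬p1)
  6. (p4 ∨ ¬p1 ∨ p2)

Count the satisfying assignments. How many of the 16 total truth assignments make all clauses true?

4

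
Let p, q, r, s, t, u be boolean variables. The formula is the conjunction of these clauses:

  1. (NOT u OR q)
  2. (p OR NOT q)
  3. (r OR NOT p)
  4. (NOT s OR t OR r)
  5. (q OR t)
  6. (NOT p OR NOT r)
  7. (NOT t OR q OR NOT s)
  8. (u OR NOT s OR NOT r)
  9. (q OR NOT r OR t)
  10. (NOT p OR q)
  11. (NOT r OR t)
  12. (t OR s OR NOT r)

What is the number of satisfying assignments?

Satisfying assignments:
  p=F q=F r=F s=F t=T u=F
  p=F q=F r=T s=F t=T u=F
Count: 2.

2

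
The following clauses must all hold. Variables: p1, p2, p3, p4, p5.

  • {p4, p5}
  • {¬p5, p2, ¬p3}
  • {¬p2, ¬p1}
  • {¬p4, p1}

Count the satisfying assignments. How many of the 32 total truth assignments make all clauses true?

7

Satisfying assignments:
  p1=0 p2=0 p3=0 p4=0 p5=1
  p1=0 p2=1 p3=0 p4=0 p5=1
  p1=0 p2=1 p3=1 p4=0 p5=1
  p1=1 p2=0 p3=0 p4=0 p5=1
  p1=1 p2=0 p3=0 p4=1 p5=0
  p1=1 p2=0 p3=0 p4=1 p5=1
  p1=1 p2=0 p3=1 p4=1 p5=0
That's 7 in total.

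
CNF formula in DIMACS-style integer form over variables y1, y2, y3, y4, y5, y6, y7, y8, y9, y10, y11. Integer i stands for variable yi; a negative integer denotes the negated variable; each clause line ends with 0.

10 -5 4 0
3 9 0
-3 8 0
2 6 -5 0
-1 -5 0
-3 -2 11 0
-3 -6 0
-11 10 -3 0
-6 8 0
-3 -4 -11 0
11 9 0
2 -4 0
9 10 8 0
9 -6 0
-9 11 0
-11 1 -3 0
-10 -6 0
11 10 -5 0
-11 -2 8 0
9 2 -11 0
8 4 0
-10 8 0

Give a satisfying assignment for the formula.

y1=False, y2=False, y3=False, y4=False, y5=False, y6=True, y7=True, y8=True, y9=True, y10=False, y11=True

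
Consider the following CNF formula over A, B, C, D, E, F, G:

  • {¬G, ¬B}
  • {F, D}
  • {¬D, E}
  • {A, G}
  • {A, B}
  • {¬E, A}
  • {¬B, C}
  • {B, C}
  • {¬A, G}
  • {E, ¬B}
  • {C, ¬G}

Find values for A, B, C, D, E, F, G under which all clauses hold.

A=True, B=False, C=True, D=False, E=True, F=True, G=True

C occurs only positively in the remaining clauses — set C = True.
F occurs only positively in the remaining clauses — set F = True.
Branch on A: take A = True.
  then G is forced to True.
  then B is forced to False.
Branch on D: take D = False.
E is now unconstrained; take E = True.
Every clause has at least one true literal under this assignment.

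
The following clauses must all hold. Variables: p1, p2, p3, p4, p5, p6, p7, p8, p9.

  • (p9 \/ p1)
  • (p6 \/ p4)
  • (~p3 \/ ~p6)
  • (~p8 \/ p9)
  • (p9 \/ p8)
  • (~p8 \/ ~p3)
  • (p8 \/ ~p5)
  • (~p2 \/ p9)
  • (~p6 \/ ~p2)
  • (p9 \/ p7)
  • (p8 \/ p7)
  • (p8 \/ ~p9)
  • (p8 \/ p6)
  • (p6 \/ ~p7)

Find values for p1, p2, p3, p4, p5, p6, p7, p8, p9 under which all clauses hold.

p1=0, p2=1, p3=0, p4=1, p5=1, p6=0, p7=0, p8=1, p9=1

Check each clause:
  1. (p9 \/ p1) — p9 is true.
  2. (p4 \/ p6) — p4 is true.
  3. (~p6 \/ ~p3) — ~p6 is true.
  4. (p9 \/ ~p8) — p9 is true.
  5. (p9 \/ p8) — p8 is true.
  6. (~p8 \/ ~p3) — ~p3 is true.
  7. (p8 \/ ~p5) — p8 is true.
  8. (p9 \/ ~p2) — p9 is true.
  9. (~p2 \/ ~p6) — ~p6 is true.
  10. (p7 \/ p9) — p9 is true.
  11. (p7 \/ p8) — p8 is true.
  12. (p8 \/ ~p9) — p8 is true.
  13. (p8 \/ p6) — p8 is true.
  14. (~p7 \/ p6) — ~p7 is true.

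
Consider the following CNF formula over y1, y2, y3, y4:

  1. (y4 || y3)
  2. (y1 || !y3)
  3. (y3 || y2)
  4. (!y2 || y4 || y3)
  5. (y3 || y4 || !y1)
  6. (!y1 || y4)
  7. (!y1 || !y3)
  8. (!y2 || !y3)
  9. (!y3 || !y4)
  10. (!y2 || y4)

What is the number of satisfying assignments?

2

Satisfying assignments:
  y1=0 y2=1 y3=0 y4=1
  y1=1 y2=1 y3=0 y4=1
Count: 2.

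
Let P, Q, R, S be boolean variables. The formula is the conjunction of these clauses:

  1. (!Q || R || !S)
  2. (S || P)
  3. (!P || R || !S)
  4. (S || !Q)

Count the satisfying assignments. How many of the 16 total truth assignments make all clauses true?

Split on S, then P.
  S=1, P=1: remaining (Q,R) ∈ {(0,1); (1,1)} — 2.
  S=1, P=0: remaining (Q,R) ∈ {(0,0); (0,1); (1,1)} — 3.
  S=0, P=1: remaining (Q,R) ∈ {(0,0); (0,1)} — 2.
  S=0, P=0: a clause becomes empty — 0.
Total: 2 + 3 + 2 + 0 = 7.

7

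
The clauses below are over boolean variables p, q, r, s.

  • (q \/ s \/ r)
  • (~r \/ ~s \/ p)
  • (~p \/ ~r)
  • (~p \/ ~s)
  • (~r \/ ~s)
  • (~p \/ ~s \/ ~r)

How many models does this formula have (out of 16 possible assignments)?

6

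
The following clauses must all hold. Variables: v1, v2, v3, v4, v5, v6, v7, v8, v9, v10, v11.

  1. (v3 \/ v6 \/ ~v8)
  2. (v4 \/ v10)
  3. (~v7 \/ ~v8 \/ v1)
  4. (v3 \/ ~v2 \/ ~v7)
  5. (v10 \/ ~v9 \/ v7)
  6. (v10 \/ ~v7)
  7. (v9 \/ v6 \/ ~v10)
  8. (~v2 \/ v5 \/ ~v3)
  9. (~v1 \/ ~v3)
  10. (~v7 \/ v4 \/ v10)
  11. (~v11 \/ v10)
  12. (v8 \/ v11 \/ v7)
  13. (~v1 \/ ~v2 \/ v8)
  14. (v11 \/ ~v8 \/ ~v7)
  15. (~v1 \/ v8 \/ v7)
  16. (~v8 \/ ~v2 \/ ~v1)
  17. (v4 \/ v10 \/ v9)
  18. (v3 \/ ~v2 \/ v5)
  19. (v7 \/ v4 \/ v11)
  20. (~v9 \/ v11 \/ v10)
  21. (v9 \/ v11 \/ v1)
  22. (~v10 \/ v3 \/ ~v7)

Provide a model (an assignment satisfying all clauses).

v2 occurs only negated in the remaining clauses — set v2 = False.
v4 occurs only positively in the remaining clauses — set v4 = True.
Set v1 = True and propagate.
  then v3 is forced to False.
Try v6 = True.
For the remaining variables, v5 = True, v7 = False, v8 = True, v9 = False, v10 = False, v11 = False works.
Check each clause:
  1. (~v8 \/ v3 \/ v6) — v6 is true.
  2. (v4 \/ v10) — v4 is true.
  3. (~v8 \/ v1 \/ ~v7) — v1 is true.
  4. (~v7 \/ ~v2 \/ v3) — ~v7 is true.
  5. (v10 \/ ~v9 \/ v7) — ~v9 is true.
  6. (v10 \/ ~v7) — ~v7 is true.
  7. (v9 \/ ~v10 \/ v6) — v6 is true.
  8. (~v3 \/ v5 \/ ~v2) — v5 is true.
  9. (~v1 \/ ~v3) — ~v3 is true.
  10. (v10 \/ ~v7 \/ v4) — ~v7 is true.
  11. (v10 \/ ~v11) — ~v11 is true.
  12. (v11 \/ v8 \/ v7) — v8 is true.
  13. (v8 \/ ~v1 \/ ~v2) — v8 is true.
  14. (~v8 \/ v11 \/ ~v7) — ~v7 is true.
  15. (v8 \/ ~v1 \/ v7) — v8 is true.
  16. (~v8 \/ ~v2 \/ ~v1) — ~v2 is true.
  17. (v9 \/ v10 \/ v4) — v4 is true.
  18. (~v2 \/ v5 \/ v3) — v5 is true.
  19. (v4 \/ v7 \/ v11) — v4 is true.
  20. (~v9 \/ v10 \/ v11) — ~v9 is true.
  21. (v1 \/ v11 \/ v9) — v1 is true.
  22. (~v7 \/ ~v10 \/ v3) — ~v7 is true.

v1=True  v2=False  v3=False  v4=True  v5=True  v6=True  v7=False  v8=True  v9=False  v10=False  v11=False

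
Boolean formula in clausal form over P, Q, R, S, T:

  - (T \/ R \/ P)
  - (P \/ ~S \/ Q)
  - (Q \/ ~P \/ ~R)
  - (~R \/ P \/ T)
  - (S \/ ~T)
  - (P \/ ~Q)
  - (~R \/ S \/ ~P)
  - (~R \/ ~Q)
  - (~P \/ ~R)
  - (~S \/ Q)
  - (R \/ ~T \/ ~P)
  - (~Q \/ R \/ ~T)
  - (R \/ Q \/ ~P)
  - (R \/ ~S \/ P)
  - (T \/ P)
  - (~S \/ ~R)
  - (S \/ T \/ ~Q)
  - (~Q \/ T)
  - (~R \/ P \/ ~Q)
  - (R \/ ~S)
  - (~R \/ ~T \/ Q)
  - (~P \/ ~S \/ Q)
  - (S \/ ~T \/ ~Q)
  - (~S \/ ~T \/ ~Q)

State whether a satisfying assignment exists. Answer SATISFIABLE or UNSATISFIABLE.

Q = True:
  propagation gives P=True, R=False, T=False; an empty clause results — contradiction.
Q = False:
  propagation gives S=False, T=False, P=True, R=False; an empty clause results — contradiction.
Every branch closes, so no satisfying assignment exists.

UNSATISFIABLE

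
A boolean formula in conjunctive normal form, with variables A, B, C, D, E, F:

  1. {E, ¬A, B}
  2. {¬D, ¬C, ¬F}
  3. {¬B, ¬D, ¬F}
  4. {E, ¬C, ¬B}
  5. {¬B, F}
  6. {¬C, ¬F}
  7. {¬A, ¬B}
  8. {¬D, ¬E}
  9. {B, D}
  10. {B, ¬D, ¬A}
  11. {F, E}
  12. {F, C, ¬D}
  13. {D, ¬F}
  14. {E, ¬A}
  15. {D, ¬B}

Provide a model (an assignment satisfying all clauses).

A=F  B=F  C=F  D=T  E=F  F=T

A occurs only negated in the remaining clauses — set A = False.
Set B = False and propagate.
  then D is forced to True.
  then E is forced to False.
  then F is forced to True.
  then C is forced to False.
Every clause has at least one true literal under this assignment.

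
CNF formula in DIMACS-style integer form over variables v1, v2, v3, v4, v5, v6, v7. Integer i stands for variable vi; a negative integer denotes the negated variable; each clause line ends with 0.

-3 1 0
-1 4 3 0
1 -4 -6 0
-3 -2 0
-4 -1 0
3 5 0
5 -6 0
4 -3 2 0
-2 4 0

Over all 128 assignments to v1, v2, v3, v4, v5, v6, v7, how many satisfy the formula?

8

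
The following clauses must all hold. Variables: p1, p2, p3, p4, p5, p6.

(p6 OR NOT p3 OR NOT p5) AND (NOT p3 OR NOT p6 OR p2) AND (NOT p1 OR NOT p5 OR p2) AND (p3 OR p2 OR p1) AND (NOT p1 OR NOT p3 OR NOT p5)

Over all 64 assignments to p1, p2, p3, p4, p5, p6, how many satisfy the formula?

Case analysis on p3 and p1:
  p3=T, p1=T: p4 free; 3 ways for (p2,p5,p6) × 2^1 = 6.
  p3=T, p1=F: p4 free; 4 ways for (p2,p5,p6) × 2^1 = 8.
  p3=F, p1=T: p4, p6 free; 3 ways for (p2,p5) × 2^2 = 12.
  p3=F, p1=F: forces p2=T; p4, p5, p6 free → 2^3 = 8.
Total: 6 + 8 + 12 + 8 = 34.

34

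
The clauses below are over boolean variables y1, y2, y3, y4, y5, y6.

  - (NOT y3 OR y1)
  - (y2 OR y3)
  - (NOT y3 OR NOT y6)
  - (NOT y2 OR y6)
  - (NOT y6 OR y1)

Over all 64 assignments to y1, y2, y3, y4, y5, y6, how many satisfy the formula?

8

Case analysis on y3 and y6:
  y3=T, y6=T: a clause becomes empty — 0.
  y3=T, y6=F: remaining (y1,y2,y4,y5) ∈ {(T,F,F,F); (T,F,F,T); (T,F,T,F); (T,F,T,T)} — 4.
  y3=F, y6=T: remaining (y1,y2,y4,y5) ∈ {(T,T,F,F); (T,T,F,T); (T,T,T,F); (T,T,T,T)} — 4.
  y3=F, y6=F: a clause becomes empty — 0.
Total: 0 + 4 + 4 + 0 = 8.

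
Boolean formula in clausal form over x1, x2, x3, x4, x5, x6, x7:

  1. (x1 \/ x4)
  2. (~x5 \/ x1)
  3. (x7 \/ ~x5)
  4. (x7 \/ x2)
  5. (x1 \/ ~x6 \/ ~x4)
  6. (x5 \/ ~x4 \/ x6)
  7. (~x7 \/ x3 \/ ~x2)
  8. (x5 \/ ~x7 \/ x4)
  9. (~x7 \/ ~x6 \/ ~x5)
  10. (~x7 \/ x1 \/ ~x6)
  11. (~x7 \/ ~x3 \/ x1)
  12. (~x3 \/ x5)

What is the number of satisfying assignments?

10

Case analysis on x7 and x5:
  x7=T, x5=T: x4 free; 3 ways for (x1,x2,x3,x6) × 2^1 = 6.
  x7=T, x5=F: remaining (x1,x2,x3,x4,x6) ∈ {(T,F,F,T,T)} — 1.
  x7=F, x5=T: a clause becomes empty — 0.
  x7=F, x5=F: remaining (x1,x2,x3,x4,x6) ∈ {(T,T,F,F,F); (T,T,F,F,T); (T,T,F,T,T)} — 3.
Total: 6 + 1 + 0 + 3 = 10.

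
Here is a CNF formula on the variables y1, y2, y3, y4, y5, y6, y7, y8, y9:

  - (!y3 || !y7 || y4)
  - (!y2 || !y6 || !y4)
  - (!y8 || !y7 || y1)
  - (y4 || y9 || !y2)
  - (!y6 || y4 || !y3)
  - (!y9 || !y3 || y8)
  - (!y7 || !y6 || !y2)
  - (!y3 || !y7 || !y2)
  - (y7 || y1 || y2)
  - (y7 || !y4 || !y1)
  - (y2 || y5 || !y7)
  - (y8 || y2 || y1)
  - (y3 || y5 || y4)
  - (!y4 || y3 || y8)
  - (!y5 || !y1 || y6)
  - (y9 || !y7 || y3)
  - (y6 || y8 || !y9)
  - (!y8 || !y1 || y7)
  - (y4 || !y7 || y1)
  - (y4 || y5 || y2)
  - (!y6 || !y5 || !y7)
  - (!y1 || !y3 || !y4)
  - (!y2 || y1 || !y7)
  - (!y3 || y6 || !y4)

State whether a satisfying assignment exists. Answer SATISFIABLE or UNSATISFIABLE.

SATISFIABLE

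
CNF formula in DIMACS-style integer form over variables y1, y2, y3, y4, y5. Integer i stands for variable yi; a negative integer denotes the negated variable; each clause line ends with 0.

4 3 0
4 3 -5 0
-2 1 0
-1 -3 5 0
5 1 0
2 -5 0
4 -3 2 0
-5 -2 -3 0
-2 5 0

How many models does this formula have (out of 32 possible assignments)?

The models are:
  y1=1 y2=0 y3=0 y4=1 y5=0
  y1=1 y2=1 y3=0 y4=1 y5=1
Count: 2.

2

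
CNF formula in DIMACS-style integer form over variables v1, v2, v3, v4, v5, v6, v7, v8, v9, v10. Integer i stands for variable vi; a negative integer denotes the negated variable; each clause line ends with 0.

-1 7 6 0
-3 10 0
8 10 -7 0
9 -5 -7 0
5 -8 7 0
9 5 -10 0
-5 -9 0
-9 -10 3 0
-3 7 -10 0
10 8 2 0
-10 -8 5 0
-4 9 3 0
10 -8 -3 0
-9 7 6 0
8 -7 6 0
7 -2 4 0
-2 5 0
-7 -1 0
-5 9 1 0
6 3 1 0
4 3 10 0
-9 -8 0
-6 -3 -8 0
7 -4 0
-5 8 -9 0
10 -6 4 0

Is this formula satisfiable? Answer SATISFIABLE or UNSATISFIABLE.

Set v1 = True and propagate.
  then v7 is forced to False.
  then v6 is forced to True.
  then v4 is forced to False.
  then v2 is forced to False.
  then v10 is forced to True.
  then v3 is forced to False.
  then v9 is forced to False.
  then v5 is forced to True.
v8 is now unconstrained; take v8 = True.
So v1=1, v2=0, v3=0, v4=0, v5=1, v6=1, v7=0, v8=1, v9=0, v10=1 is a satisfying assignment.

SATISFIABLE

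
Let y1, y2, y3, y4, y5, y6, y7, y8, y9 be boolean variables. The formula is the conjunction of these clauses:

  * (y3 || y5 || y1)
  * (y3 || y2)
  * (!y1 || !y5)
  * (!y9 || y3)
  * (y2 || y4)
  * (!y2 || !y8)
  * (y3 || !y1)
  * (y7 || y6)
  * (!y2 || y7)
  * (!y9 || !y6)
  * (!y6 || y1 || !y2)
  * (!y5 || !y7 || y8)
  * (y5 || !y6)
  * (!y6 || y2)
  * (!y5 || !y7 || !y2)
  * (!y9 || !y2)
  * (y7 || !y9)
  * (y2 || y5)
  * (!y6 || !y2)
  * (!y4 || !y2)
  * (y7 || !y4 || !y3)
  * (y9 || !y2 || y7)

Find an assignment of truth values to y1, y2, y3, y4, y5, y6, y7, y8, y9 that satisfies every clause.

y1=F, y2=T, y3=T, y4=F, y5=F, y6=F, y7=T, y8=F, y9=F

Branch on y1: take y1 = False.
The remaining clauses are satisfied by y2 = True, y3 = True, y4 = False, y5 = False, y6 = False, y7 = True, y8 = False, y9 = False.
Every clause has at least one true literal under this assignment.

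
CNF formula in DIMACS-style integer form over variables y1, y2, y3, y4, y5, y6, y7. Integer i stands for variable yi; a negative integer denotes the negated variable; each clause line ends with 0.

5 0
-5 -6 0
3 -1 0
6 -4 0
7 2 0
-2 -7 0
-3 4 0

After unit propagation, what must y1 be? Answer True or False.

False

(y5) is a unit clause: y5 = True.
From (!y6 || !y5) and y5 = True: y6 = False.
From (!y4 || y6) and y6 = False: y4 = False.
In (y4 || !y3), y4 is now false; !y3 must hold, so y3 = False.
(y3 || !y1): since y3 = False, the clause reduces to (!y1). y1 = False.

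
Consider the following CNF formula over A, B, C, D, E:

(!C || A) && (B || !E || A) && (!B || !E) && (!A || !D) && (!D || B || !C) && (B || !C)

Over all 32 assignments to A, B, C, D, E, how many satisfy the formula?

8

Split on B, then A.
  B=1, A=1: remaining (C,D,E) ∈ {(0,0,0); (1,0,0)} — 2.
  B=1, A=0: remaining (C,D,E) ∈ {(0,0,0); (0,1,0)} — 2.
  B=0, A=1: remaining (C,D,E) ∈ {(0,0,0); (0,0,1)} — 2.
  B=0, A=0: remaining (C,D,E) ∈ {(0,0,0); (0,1,0)} — 2.
Total: 2 + 2 + 2 + 2 = 8.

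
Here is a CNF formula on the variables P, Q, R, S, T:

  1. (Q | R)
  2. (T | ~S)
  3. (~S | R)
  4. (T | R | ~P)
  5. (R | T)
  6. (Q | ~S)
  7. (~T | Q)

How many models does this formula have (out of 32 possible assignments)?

Split on R, then T.
  R=1, T=1: remaining (P,Q,S) ∈ {(0,1,0); (0,1,1); (1,1,0); (1,1,1)} — 4.
  R=1, T=0: remaining (P,Q,S) ∈ {(0,0,0); (0,1,0); (1,0,0); (1,1,0)} — 4.
  R=0, T=1: remaining (P,Q,S) ∈ {(0,1,0); (1,1,0)} — 2.
  R=0, T=0: a clause becomes empty — 0.
Total: 4 + 4 + 2 + 0 = 10.

10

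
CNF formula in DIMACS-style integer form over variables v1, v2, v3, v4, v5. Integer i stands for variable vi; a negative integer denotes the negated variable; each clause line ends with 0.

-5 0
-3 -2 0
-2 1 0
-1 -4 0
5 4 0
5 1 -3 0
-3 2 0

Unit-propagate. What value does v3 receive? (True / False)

(NOT v5) stands alone — v5 = False.
(v4 OR v5) with v5 = False leaves only v4, so v4 = True.
(NOT v1 OR NOT v4): since v4 = True, the clause reduces to (NOT v1). v1 = False.
(NOT v2 OR v1) with v1 = False leaves only NOT v2, so v2 = False.
From (v5 OR v1 OR NOT v3) and v1 = False, v5 = False: v3 = False.

False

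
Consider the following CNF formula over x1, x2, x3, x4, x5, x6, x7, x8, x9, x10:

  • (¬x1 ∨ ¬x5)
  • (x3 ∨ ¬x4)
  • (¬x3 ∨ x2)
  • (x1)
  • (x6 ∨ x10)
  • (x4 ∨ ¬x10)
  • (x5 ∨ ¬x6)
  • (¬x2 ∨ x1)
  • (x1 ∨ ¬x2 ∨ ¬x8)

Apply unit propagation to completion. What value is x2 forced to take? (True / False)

True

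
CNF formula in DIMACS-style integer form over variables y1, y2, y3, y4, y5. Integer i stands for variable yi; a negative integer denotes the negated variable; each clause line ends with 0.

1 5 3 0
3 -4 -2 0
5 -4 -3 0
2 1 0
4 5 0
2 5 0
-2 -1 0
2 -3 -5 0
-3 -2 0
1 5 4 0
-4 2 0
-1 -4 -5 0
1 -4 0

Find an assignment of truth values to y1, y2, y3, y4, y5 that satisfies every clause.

y1 = True, y2 = False, y3 = False, y4 = False, y5 = True

Check each clause:
  1. (y5 | y3 | y1) — y1 is true.
  2. (y3 | ~y4 | ~y2) — ~y4 is true.
  3. (~y4 | y5 | ~y3) — ~y3 is true.
  4. (y2 | y1) — y1 is true.
  5. (y5 | y4) — y5 is true.
  6. (y2 | y5) — y5 is true.
  7. (~y2 | ~y1) — ~y2 is true.
  8. (~y5 | y2 | ~y3) — ~y3 is true.
  9. (~y2 | ~y3) — ~y3 is true.
  10. (y1 | y4 | y5) — y1 is true.
  11. (~y4 | y2) — ~y4 is true.
  12. (~y5 | ~y1 | ~y4) — ~y4 is true.
  13. (y1 | ~y4) — y1 is true.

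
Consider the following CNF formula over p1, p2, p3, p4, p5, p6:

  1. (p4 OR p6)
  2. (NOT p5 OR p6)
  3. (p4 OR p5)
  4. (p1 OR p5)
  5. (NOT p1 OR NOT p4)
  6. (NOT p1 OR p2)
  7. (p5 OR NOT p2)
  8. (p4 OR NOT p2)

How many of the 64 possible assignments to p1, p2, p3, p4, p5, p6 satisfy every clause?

The models are:
  p1=0 p2=0 p3=0 p4=0 p5=1 p6=1
  p1=0 p2=0 p3=0 p4=1 p5=1 p6=1
  p1=0 p2=0 p3=1 p4=0 p5=1 p6=1
  p1=0 p2=0 p3=1 p4=1 p5=1 p6=1
  p1=0 p2=1 p3=0 p4=1 p5=1 p6=1
  p1=0 p2=1 p3=1 p4=1 p5=1 p6=1
Count: 6.

6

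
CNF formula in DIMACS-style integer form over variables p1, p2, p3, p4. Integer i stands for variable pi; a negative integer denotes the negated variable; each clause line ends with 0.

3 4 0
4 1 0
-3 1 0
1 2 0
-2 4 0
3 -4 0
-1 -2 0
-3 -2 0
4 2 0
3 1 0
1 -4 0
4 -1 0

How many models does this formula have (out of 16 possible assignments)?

1

The models are:
  p1=T p2=F p3=T p4=T
Count: 1.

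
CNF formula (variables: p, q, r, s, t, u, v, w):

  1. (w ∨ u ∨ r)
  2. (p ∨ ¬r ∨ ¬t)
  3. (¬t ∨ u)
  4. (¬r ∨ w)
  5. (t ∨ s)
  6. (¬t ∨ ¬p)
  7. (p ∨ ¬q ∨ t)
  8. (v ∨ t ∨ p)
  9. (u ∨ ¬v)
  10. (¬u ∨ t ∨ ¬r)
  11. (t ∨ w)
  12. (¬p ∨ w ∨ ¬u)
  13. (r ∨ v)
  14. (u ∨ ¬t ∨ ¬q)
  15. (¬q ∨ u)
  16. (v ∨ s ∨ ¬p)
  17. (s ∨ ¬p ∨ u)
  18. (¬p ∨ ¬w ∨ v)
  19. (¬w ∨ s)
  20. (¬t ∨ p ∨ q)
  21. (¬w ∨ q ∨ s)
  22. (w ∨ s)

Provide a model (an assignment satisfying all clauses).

p=F, q=F, r=F, s=T, t=F, u=T, v=T, w=T

Pure literal: s appears only positively; assign s = True.
Try p = False.
Set q = False and propagate.
  then t is forced to False.
  then v is forced to True.
  then u is forced to True.
  then r is forced to False.
  then w is forced to True.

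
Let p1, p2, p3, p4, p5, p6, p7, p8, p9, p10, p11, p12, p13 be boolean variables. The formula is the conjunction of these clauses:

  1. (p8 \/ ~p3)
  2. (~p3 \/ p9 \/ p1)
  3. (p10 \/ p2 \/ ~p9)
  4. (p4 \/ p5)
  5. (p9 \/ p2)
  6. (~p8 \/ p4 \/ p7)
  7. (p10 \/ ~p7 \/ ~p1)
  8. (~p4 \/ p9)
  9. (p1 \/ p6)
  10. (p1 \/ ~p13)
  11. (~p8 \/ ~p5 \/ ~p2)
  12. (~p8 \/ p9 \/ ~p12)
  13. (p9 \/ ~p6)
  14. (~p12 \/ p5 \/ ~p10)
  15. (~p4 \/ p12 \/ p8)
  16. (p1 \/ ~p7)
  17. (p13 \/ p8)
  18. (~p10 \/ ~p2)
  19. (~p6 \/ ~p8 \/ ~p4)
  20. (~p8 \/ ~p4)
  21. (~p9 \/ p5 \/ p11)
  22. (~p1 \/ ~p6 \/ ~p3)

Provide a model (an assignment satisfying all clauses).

p1 = True, p2 = True, p3 = False, p4 = True, p5 = True, p6 = True, p7 = False, p8 = False, p9 = True, p10 = False, p11 = False, p12 = True, p13 = True

Check each clause:
  1. (p8 \/ ~p3) — ~p3 is true.
  2. (~p3 \/ p1 \/ p9) — p9 is true.
  3. (p2 \/ p10 \/ ~p9) — p2 is true.
  4. (p4 \/ p5) — p4 is true.
  5. (p9 \/ p2) — p9 is true.
  6. (~p8 \/ p4 \/ p7) — ~p8 is true.
  7. (~p1 \/ ~p7 \/ p10) — ~p7 is true.
  8. (~p4 \/ p9) — p9 is true.
  9. (p6 \/ p1) — p1 is true.
  10. (~p13 \/ p1) — p1 is true.
  11. (~p5 \/ ~p2 \/ ~p8) — ~p8 is true.
  12. (~p8 \/ p9 \/ ~p12) — ~p8 is true.
  13. (p9 \/ ~p6) — p9 is true.
  14. (~p10 \/ p5 \/ ~p12) — p5 is true.
  15. (~p4 \/ p12 \/ p8) — p12 is true.
  16. (~p7 \/ p1) — p1 is true.
  17. (p13 \/ p8) — p13 is true.
  18. (~p10 \/ ~p2) — ~p10 is true.
  19. (~p6 \/ ~p8 \/ ~p4) — ~p8 is true.
  20. (~p8 \/ ~p4) — ~p8 is true.
  21. (p11 \/ ~p9 \/ p5) — p5 is true.
  22. (~p1 \/ ~p3 \/ ~p6) — ~p3 is true.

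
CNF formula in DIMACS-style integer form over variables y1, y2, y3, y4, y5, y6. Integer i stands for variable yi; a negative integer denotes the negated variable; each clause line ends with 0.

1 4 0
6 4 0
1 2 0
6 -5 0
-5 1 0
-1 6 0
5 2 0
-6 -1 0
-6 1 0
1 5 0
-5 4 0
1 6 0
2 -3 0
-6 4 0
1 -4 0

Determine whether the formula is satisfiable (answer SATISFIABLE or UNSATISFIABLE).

UNSATISFIABLE

y1 = True:
  propagation gives y6=True; an empty clause results — contradiction.
y1 = False:
  propagation gives y4=True; an empty clause results — contradiction.
Every branch closes, so no satisfying assignment exists.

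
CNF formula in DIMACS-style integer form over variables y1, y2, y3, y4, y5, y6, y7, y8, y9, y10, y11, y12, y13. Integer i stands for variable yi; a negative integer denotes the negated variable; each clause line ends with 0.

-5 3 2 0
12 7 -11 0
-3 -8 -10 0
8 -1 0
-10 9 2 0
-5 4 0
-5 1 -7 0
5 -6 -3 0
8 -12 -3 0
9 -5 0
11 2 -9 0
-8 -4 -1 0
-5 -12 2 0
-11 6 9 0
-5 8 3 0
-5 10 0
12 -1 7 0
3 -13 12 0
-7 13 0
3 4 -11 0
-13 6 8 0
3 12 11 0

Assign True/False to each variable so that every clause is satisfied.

y1=0, y2=1, y3=1, y4=0, y5=0, y6=0, y7=1, y8=1, y9=1, y10=0, y11=0, y12=1, y13=1

Pure literal: y2 appears only positively; assign y2 = True.
Branch on y1: take y1 = False.
The remaining clauses are satisfied by y3 = True, y4 = False, y5 = False, y6 = False, y7 = True, y8 = True, y9 = True, y10 = False, y11 = False, y12 = True, y13 = True.
Every clause has at least one true literal under this assignment.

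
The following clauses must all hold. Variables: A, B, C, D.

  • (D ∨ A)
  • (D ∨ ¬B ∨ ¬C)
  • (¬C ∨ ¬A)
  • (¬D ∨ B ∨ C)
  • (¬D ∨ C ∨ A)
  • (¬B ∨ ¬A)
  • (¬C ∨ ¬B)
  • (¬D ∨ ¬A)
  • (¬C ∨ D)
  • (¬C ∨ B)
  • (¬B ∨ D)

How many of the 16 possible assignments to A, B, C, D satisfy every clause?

Satisfying assignments:
  A=1 B=0 C=0 D=0
Count: 1.

1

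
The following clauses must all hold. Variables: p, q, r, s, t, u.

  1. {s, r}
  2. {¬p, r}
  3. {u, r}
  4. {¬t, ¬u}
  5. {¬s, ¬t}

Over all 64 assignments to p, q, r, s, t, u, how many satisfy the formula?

Case analysis on r and s:
  r=1, s=1: forces t=0; p, q, u free → 2^3 = 8.
  r=1, s=0: p, q free; 3 ways for (t,u) × 2^2 = 12.
  r=0, s=1: remaining (p,q,t,u) ∈ {(0,0,0,1); (0,1,0,1)} — 2.
  r=0, s=0: a clause becomes empty — 0.
Total: 8 + 12 + 2 + 0 = 22.

22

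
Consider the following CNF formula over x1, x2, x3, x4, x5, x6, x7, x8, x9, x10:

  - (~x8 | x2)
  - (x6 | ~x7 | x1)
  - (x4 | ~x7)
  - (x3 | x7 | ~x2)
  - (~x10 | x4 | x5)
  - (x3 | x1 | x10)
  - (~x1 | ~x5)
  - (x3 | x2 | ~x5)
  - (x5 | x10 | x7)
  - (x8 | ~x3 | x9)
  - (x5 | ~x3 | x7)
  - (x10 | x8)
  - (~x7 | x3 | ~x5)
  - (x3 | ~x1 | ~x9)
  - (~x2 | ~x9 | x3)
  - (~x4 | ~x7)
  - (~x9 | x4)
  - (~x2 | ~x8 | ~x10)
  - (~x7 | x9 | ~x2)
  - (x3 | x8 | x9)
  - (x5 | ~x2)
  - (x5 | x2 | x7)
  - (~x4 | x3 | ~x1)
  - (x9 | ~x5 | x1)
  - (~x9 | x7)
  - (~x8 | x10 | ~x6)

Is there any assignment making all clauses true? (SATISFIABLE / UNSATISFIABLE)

x3 = True:
  x7 = True:
    propagation gives x4=True; an empty clause results — contradiction.
  x7 = False:
    propagation gives x5=True, x1=False, x9=True; an empty clause results — contradiction.
x3 = False:
  x7 = True:
    propagation gives x4=True; an empty clause results — contradiction.
  x7 = False:
    propagation gives x2=False, x8=False, x5=False; an empty clause results — contradiction.
Every branch closes, so no satisfying assignment exists.

UNSATISFIABLE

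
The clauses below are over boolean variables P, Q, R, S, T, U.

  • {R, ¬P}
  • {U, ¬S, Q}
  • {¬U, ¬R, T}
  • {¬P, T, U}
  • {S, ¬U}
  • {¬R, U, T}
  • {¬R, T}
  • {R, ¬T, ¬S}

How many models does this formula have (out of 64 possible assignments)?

17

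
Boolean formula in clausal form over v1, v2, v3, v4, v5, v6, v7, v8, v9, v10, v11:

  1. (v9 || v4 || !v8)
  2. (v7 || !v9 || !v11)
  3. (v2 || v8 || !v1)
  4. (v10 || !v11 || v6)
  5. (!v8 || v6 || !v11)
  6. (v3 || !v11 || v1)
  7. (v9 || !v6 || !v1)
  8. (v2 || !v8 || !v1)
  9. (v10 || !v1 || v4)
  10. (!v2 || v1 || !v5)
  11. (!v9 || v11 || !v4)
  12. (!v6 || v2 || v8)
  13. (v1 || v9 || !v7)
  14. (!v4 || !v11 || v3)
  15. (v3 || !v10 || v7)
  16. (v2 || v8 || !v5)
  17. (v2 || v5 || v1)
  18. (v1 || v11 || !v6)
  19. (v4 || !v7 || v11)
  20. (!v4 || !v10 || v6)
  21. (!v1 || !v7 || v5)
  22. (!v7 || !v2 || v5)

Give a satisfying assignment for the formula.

v1=T, v2=T, v3=T, v4=F, v5=T, v6=F, v7=F, v8=F, v9=F, v10=T, v11=T

Pure literal: v3 appears only positively; assign v3 = True.
Try v1 = True.
For the remaining variables, v2 = True, v4 = False, v5 = True, v6 = False, v7 = False, v8 = False, v9 = False, v10 = True, v11 = True works.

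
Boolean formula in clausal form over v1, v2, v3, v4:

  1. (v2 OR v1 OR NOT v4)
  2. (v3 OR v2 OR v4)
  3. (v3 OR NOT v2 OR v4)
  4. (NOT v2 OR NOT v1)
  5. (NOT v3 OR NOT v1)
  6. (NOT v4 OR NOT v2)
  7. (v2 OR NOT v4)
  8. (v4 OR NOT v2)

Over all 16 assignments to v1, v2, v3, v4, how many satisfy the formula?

The models are:
  v1=0 v2=0 v3=1 v4=0
Count: 1.

1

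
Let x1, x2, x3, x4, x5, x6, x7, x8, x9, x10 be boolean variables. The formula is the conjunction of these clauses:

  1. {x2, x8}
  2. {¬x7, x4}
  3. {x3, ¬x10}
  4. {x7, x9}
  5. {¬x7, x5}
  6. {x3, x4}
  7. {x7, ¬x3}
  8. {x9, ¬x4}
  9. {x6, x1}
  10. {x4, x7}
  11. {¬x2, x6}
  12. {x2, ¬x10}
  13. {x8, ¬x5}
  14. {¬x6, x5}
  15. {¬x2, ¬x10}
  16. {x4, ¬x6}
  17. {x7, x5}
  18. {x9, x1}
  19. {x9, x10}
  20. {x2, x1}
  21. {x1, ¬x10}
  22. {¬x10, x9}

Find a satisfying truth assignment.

x1 occurs only positively in the remaining clauses — set x1 = True.
Pure literal: x8 appears only positively; assign x8 = True.
Branch on x2: take x2 = False.
  then x10 is forced to False.
  then x9 is forced to True.
The remaining clauses are satisfied by x3 = False, x4 = True, x5 = True, x6 = True, x7 = True.
Every clause has at least one true literal under this assignment.

x1=T, x2=F, x3=F, x4=T, x5=T, x6=T, x7=T, x8=T, x9=T, x10=F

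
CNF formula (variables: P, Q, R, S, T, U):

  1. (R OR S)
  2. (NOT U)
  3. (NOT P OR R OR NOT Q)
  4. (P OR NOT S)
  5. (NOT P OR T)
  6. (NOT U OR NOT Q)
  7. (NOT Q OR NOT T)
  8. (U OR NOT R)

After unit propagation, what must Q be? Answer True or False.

False

(NOT U) is a unit clause: U = False.
In (U OR NOT R), U is now false; NOT R must hold, so R = False.
(R OR S): since R = False, the clause reduces to (S). S = True.
(P OR NOT S): since S = True, the clause reduces to (P). P = True.
(R OR NOT Q OR NOT P): since R = False, P = True, the clause reduces to (NOT Q). Q = False.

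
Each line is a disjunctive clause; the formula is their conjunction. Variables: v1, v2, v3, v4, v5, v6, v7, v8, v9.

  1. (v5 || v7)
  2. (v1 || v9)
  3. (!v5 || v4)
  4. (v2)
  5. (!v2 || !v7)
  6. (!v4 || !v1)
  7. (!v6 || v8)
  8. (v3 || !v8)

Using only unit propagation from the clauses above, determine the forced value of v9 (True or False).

True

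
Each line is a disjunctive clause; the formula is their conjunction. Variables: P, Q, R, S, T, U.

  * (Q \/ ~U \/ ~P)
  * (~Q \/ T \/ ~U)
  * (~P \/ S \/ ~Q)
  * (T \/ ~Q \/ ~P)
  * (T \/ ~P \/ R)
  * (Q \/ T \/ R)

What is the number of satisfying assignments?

Case analysis on Q and P:
  Q=1, P=1: remaining (R,S,T,U) ∈ {(0,1,1,0); (0,1,1,1); (1,1,1,0); (1,1,1,1)} — 4.
  Q=1, P=0: R, S free; 3 ways for (T,U) × 2^2 = 12.
  Q=0, P=1: S free; 3 ways for (R,T,U) × 2^1 = 6.
  Q=0, P=0: S, U free; 3 ways for (R,T) × 2^2 = 12.
Total: 4 + 12 + 6 + 12 = 34.

34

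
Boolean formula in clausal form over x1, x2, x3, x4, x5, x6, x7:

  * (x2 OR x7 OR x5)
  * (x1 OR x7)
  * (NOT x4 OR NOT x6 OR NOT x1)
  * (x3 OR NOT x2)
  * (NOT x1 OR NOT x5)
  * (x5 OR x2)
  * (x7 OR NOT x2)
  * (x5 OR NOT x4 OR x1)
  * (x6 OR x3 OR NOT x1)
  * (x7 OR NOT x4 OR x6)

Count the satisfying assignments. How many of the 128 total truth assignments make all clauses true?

17

Case analysis on x1 and x2:
  x1=1, x2=1: remaining (x3,x4,x5,x6,x7) ∈ {(1,0,0,0,1); (1,0,0,1,1); (1,1,0,0,1)} — 3.
  x1=1, x2=0: a clause becomes empty — 0.
  x1=0, x2=1: x6 free; 3 ways for (x3,x4,x5,x7) × 2^1 = 6.
  x1=0, x2=0: forces x5=1; x7=1; x3, x4, x6 free → 2^3 = 8.
Total: 3 + 0 + 6 + 8 = 17.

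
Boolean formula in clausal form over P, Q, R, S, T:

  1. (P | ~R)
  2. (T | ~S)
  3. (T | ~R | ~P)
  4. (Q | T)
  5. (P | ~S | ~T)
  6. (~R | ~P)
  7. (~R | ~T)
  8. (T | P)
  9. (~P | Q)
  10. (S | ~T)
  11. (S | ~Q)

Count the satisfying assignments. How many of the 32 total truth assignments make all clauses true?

1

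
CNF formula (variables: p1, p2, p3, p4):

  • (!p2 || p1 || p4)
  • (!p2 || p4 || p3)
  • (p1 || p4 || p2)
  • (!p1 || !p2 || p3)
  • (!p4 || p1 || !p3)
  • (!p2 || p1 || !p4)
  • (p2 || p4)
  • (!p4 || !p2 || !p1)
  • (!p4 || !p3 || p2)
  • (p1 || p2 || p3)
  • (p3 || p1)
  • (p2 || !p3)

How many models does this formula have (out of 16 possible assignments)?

The models are:
  p1=1 p2=0 p3=0 p4=1
  p1=1 p2=1 p3=1 p4=0
That's 2 in total.

2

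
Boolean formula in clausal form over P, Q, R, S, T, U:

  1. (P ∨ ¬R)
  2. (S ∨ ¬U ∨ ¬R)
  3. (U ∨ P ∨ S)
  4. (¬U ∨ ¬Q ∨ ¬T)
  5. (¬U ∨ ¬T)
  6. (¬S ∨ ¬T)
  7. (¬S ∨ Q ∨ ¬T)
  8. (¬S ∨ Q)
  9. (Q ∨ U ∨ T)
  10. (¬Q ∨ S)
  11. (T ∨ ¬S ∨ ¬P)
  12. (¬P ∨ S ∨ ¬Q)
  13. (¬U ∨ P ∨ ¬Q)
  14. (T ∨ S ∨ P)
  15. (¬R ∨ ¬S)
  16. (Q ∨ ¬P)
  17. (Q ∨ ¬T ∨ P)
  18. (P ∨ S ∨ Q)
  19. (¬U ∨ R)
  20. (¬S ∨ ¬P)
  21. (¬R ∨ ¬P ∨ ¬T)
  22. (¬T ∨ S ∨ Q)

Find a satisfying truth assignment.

P=F, Q=T, R=F, S=T, T=F, U=F

Try P = False.
  then R is forced to False.
  then U is forced to False.
  then S is forced to True.
  then T is forced to False.
  then Q is forced to True.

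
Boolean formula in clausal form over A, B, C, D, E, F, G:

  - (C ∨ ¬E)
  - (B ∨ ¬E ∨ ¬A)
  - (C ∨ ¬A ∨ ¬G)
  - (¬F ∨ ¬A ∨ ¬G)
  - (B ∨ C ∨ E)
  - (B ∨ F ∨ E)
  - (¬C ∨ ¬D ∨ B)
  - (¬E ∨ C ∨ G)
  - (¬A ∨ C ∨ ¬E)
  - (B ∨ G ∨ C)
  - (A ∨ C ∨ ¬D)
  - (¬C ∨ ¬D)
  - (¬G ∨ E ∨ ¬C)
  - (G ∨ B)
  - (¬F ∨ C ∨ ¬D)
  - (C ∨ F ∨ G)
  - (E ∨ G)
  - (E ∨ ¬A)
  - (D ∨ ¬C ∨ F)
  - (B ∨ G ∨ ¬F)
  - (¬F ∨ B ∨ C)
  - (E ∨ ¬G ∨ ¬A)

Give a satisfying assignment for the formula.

A = 0, B = 0, C = 1, D = 0, E = 1, F = 1, G = 1

Check each clause:
  1. (¬E ∨ C) — C is true.
  2. (B ∨ ¬E ∨ ¬A) — ¬A is true.
  3. (¬A ∨ C ∨ ¬G) — C is true.
  4. (¬G ∨ ¬A ∨ ¬F) — ¬A is true.
  5. (B ∨ C ∨ E) — C is true.
  6. (E ∨ B ∨ F) — E is true.
  7. (B ∨ ¬C ∨ ¬D) — ¬D is true.
  8. (G ∨ C ∨ ¬E) — C is true.
  9. (C ∨ ¬A ∨ ¬E) — C is true.
  10. (C ∨ B ∨ G) — C is true.
  11. (C ∨ A ∨ ¬D) — C is true.
  12. (¬C ∨ ¬D) — ¬D is true.
  13. (¬G ∨ E ∨ ¬C) — E is true.
  14. (G ∨ B) — G is true.
  15. (C ∨ ¬D ∨ ¬F) — C is true.
  16. (C ∨ G ∨ F) — C is true.
  17. (E ∨ G) — E is true.
  18. (¬A ∨ E) — E is true.
  19. (D ∨ F ∨ ¬C) — F is true.
  20. (B ∨ G ∨ ¬F) — G is true.
  21. (C ∨ B ∨ ¬F) — C is true.
  22. (¬A ∨ E ∨ ¬G) — E is true.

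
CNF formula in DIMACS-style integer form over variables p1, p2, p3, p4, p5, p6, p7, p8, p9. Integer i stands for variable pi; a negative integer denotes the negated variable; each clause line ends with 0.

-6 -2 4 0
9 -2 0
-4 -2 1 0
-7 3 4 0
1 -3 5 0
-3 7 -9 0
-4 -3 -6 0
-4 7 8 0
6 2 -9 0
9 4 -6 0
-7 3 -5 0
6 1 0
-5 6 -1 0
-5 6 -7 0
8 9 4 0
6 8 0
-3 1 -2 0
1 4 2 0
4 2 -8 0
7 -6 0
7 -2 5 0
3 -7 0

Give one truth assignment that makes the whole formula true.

Set p1 = True and propagate.
Set p2 = False and propagate.
Set p3 = False and propagate.
  then p7 is forced to False.
  then p6 is forced to False.
  then p9 is forced to False.
  then p5 is forced to False.
  then p8 is forced to True.
  then p4 is forced to True.

p1 = T, p2 = F, p3 = F, p4 = T, p5 = F, p6 = F, p7 = F, p8 = T, p9 = F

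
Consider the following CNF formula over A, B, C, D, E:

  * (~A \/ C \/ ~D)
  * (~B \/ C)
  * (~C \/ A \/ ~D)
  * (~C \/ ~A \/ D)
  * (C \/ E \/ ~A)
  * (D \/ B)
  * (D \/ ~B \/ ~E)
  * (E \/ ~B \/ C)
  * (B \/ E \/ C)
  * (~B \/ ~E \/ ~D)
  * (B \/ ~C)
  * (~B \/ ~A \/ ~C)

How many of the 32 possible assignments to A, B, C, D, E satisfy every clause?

2

Satisfying assignments:
  A=F B=F C=F D=T E=T
  A=F B=T C=T D=F E=F
Count: 2.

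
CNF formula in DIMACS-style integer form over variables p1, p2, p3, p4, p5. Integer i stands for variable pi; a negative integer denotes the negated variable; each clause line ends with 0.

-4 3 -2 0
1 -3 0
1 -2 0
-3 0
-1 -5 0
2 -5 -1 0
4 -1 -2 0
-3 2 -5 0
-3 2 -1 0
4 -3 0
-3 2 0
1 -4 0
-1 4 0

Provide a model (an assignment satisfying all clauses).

p1=F, p2=F, p3=F, p4=F, p5=T

The clause (NOT p3) is unit: p3 must be False.
Branch on p1: take p1 = False.
  then p2 is forced to False.
  then p4 is forced to False.
p5 is now unconstrained; take p5 = True.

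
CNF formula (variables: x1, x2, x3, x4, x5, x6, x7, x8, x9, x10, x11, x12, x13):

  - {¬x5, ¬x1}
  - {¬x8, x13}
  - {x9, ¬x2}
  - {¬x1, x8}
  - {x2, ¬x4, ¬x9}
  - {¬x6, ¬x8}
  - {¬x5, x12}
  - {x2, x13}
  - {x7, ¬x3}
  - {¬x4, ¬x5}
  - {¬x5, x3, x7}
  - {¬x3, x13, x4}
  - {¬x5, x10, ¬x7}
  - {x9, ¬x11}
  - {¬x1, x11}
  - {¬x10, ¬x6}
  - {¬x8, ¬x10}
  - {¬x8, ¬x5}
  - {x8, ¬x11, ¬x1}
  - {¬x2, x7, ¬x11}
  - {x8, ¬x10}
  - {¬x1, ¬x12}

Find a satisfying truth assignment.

x1 = False, x2 = False, x3 = False, x4 = False, x5 = False, x6 = False, x7 = True, x8 = False, x9 = False, x10 = False, x11 = False, x12 = False, x13 = True

Pure literal: x1 appears only negated; assign x1 = False.
x5 occurs only negated in the remaining clauses — set x5 = False.
Try x2 = False.
  then x13 is forced to True.
Branch on x3: take x3 = False.
For the remaining variables, x4 = False, x6 = False, x7 = True, x8 = False, x9 = False, x10 = False, x11 = False, x12 = False works.
Every clause has at least one true literal under this assignment.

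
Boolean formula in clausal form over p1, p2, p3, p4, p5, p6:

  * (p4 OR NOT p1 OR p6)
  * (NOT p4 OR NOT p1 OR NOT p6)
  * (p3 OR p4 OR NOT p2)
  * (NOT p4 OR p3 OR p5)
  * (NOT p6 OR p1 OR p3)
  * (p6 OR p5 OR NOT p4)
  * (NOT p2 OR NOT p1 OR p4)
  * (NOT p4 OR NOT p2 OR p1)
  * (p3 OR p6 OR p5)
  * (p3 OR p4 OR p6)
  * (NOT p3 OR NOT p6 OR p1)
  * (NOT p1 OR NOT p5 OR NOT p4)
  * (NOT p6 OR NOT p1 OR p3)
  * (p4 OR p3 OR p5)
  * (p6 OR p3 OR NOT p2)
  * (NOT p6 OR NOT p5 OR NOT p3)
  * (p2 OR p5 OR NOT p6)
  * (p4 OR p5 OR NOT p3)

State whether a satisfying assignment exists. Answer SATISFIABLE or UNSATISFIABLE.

Branch on p1: take p1 = False.
Set p2 = False and propagate.
Set p3 = True and propagate.
  then p6 is forced to False.
For the remaining variables, p4 = False, p5 = True works.
Every clause has at least one true literal under this assignment.
So p1 = False, p2 = False, p3 = True, p4 = False, p5 = True, p6 = False is a satisfying assignment.

SATISFIABLE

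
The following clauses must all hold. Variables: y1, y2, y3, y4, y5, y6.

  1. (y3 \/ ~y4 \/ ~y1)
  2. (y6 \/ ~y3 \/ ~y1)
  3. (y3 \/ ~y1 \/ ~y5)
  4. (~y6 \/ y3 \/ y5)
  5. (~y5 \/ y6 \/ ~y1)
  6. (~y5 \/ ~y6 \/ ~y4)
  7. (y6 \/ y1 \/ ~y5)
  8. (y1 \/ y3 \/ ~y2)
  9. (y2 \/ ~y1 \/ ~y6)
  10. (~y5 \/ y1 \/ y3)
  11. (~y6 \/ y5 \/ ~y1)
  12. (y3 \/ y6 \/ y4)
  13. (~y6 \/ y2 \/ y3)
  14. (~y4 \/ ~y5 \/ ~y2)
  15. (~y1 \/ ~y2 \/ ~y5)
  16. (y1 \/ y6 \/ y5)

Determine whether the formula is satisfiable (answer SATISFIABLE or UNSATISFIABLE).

SATISFIABLE

Try y1 = False.
Try y2 = True.
  then y3 is forced to True.
The remaining clauses are satisfied by y4 = False, y5 = False, y6 = True.
Every clause has at least one true literal under this assignment.
So y1=0, y2=1, y3=1, y4=0, y5=0, y6=1 is a satisfying assignment.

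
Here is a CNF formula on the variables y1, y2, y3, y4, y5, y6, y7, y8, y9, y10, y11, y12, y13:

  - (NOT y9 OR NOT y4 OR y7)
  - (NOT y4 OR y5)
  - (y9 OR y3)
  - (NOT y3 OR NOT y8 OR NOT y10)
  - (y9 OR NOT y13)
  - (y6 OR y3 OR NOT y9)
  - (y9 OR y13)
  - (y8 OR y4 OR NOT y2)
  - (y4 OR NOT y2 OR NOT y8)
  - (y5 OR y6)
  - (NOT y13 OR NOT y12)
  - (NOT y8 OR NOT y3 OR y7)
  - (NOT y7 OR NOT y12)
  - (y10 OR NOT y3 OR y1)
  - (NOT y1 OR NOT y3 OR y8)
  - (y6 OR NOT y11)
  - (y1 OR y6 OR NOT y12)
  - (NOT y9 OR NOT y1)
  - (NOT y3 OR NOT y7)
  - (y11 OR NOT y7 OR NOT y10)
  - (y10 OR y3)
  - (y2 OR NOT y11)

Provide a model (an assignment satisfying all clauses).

y1=F, y2=F, y3=T, y4=F, y5=T, y6=F, y7=F, y8=F, y9=T, y10=T, y11=F, y12=F, y13=F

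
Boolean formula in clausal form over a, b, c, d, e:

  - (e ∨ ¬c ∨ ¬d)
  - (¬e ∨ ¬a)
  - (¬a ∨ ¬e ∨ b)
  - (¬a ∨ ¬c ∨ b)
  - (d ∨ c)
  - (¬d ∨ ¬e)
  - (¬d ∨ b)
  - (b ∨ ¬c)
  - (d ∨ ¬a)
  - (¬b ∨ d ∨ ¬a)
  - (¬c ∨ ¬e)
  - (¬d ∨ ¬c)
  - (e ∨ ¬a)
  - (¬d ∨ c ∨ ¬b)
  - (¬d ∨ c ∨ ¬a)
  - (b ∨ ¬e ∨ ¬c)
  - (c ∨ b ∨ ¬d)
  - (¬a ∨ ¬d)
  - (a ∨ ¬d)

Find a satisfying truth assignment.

Branch on a: take a = False.
  then d is forced to False.
  then c is forced to True.
  then b is forced to True.
  then e is forced to False.
Every clause has at least one true literal under this assignment.

a=False, b=True, c=True, d=False, e=False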